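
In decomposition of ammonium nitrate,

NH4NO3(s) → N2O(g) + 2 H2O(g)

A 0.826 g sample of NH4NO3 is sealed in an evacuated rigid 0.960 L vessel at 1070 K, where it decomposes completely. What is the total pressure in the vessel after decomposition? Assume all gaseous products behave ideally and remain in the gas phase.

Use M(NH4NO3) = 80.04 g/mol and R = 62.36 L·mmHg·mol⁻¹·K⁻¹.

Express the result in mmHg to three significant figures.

2150 mmHg

n(NH4NO3) = 0.826 / 80.04 = 0.01032 mol
n(gas produced) = (3/1) × 0.01032 = 0.03096 mol
P = nRT/V = 0.03096 × 62.36 × 1070 / 0.960 = 2152 mmHg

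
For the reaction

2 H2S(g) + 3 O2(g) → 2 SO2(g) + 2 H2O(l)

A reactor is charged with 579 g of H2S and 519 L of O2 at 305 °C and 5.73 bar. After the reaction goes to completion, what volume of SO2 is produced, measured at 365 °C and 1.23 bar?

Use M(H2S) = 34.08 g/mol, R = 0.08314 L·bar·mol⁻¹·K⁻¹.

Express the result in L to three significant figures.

733 L

n(H2S) = 579 / 34.08 = 16.99 mol
n(O2) = PV/RT = (5.73 × 519) / (0.08314 × 578.15) = 61.87 mol
For 16.99 mol H2S, stoichiometry requires (3/2) × 16.99 = 25.48 mol O2; 61.87 mol is available, so H2S is limiting.
n(SO2) = (2/2) × 16.99 = 16.99 mol
V(SO2) = nRT/P = 16.99 × 0.08314 × 638.15 / 1.23 = 732.9 L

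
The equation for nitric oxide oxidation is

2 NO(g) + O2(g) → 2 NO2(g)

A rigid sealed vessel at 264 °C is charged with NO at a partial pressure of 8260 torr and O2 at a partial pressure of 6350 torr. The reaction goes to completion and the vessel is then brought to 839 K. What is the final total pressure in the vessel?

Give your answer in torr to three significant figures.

At constant V, partial pressures at 264 °C are proportional to moles, so apply stoichiometry directly to pressures.
P(O2) required for 8260 torr of NO = (1/2) × 8260 = 4130 torr; available 6350 torr, so NO is limiting.
P(O2) remaining = 6350 − (1/2) × 8260 = 2220 torr
P(gaseous products) = (2)/2 × 8260 = 8260 torr
P_total at 264 °C = 2220 + 8260 = 10480 torr
Scaling to 839 K: P = 10480 × 839/537.15 = 16370 torr

16400 torr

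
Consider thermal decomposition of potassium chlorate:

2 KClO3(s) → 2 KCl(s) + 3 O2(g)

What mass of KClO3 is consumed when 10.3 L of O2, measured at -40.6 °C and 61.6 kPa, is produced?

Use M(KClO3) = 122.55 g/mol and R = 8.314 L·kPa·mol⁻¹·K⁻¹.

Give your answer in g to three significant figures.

n(O2) = PV/RT = (61.6 × 10.3) / (8.314 × 232.55) = 0.3282 mol
n(KClO3) = (2/3) × 0.3282 = 0.2188 mol
m(KClO3) = 0.2188 × 122.55 = 26.81 g

26.8 g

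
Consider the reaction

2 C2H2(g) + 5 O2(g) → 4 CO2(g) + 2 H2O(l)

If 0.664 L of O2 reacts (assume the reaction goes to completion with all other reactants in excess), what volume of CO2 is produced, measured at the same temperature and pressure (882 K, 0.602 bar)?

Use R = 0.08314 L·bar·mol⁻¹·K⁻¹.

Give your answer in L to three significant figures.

0.531 L

At constant T and P, gas volumes are in the mole ratio: V(CO2) = (4/5) × 0.664 = 0.5312 L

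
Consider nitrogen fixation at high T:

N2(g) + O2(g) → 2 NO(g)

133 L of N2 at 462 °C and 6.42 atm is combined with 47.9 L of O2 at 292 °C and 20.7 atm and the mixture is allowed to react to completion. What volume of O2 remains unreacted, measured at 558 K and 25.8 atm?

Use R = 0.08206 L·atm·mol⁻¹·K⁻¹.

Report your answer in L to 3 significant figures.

12.8 L

n(N2) = PV/RT = (6.42 × 133) / (0.08206 × 735.15) = 14.15 mol
n(O2) = PV/RT = (20.7 × 47.9) / (0.08206 × 565.15) = 21.38 mol
For 14.15 mol N2, stoichiometry requires (1/1) × 14.15 = 14.15 mol O2; 21.38 mol is available, so N2 is limiting.
n(O2) consumed = (1/1) × 14.15 = 14.15 mol; remaining = 21.38 − 14.15 = 7.230 mol
V(O2) = nRT/P = 7.230 × 0.08206 × 558 / 25.8 = 12.83 L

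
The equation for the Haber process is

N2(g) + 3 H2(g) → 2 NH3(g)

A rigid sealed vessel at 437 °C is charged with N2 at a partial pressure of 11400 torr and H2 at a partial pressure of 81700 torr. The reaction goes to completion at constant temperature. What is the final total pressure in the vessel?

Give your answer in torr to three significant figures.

Because the vessel is rigid and T is held at 437 °C, work the stoichiometry in partial pressures (P_i = n_iRT/V).
P(H2) required for 11400 torr of N2 = (3/1) × 11400 = 34200 torr; available 81700 torr, so N2 is limiting.
P(H2) remaining = 81700 − (3/1) × 11400 = 47500 torr
P(gaseous products) = (2)/1 × 11400 = 22800 torr
P_total at 437 °C = 47500 + 22800 = 70300 torr

70300 torr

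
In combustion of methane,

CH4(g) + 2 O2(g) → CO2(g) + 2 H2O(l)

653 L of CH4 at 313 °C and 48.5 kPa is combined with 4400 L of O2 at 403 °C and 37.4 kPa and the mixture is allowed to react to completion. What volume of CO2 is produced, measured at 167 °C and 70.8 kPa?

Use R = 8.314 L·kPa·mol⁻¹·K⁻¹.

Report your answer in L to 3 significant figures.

n(CH4) = PV/RT = (48.5 × 653) / (8.314 × 586.15) = 6.499 mol
n(O2) = PV/RT = (37.4 × 4400) / (8.314 × 676.15) = 29.27 mol
For 6.499 mol CH4, stoichiometry requires (2/1) × 6.499 = 13.00 mol O2; 29.27 mol is available, so CH4 is limiting.
n(CO2) = (1/1) × 6.499 = 6.499 mol
V(CO2) = nRT/P = 6.499 × 8.314 × 440.15 / 70.8 = 335.9 L

336 L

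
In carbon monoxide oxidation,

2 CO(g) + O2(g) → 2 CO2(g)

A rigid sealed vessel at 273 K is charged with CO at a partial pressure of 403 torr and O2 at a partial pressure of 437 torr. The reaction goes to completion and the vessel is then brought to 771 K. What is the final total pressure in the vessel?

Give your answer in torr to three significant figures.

Because the vessel is rigid and T is held at 273 K, work the stoichiometry in partial pressures (P_i = n_iRT/V).
P(O2) required for 403 torr of CO = (1/2) × 403 = 201.5 torr; available 437 torr, so CO is limiting.
P(O2) remaining = 437 − (1/2) × 403 = 235.5 torr
P(gaseous products) = (2)/2 × 403 = 403.0 torr
P_total at 273 K = 235.5 + 403.0 = 638.5 torr
Scaling to 771 K: P = 638.5 × 771/273 = 1803 torr

1800 torr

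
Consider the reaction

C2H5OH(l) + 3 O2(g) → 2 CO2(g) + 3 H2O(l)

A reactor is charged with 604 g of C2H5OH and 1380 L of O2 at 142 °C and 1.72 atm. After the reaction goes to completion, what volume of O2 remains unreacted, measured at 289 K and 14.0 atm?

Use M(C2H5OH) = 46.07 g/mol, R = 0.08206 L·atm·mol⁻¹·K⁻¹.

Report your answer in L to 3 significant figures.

n(C2H5OH) = 604 / 46.07 = 13.11 mol
n(O2) = PV/RT = (1.72 × 1380) / (0.08206 × 415.15) = 69.67 mol
For 13.11 mol C2H5OH, stoichiometry requires (3/1) × 13.11 = 39.33 mol O2; 69.67 mol is available, so C2H5OH is limiting.
n(O2) consumed = (3/1) × 13.11 = 39.33 mol; remaining = 69.67 − 39.33 = 30.34 mol
V(O2) = nRT/P = 30.34 × 0.08206 × 289 / 14.0 = 51.39 L

51.4 L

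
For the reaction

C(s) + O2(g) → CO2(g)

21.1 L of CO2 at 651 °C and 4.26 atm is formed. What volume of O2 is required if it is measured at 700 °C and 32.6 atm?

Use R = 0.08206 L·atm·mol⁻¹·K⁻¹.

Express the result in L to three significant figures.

2.90 L

n(CO2) = PV/RT = (4.26 × 21.1) / (0.08206 × 924.15) = 1.185 mol
n(O2) = (1/1) × 1.185 = 1.185 mol
V = nRT/P = 1.185 × 0.08206 × 973.15 / 32.6 = 2.903 L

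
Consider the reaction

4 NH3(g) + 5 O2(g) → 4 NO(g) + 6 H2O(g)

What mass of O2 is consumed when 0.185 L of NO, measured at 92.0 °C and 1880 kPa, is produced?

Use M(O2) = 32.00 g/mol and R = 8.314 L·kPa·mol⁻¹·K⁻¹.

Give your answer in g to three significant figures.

n(NO) = PV/RT = (1880 × 0.185) / (8.314 × 365.15) = 0.1146 mol
n(O2) = (5/4) × 0.1146 = 0.1432 mol
m(O2) = 0.1432 × 32.00 = 4.582 g

4.58 g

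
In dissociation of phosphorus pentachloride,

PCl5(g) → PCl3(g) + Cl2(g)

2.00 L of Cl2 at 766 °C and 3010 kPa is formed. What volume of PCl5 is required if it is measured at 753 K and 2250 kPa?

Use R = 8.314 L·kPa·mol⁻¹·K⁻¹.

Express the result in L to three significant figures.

n(Cl2) = PV/RT = (3010 × 2.00) / (8.314 × 1039.15) = 0.6968 mol
n(PCl5) = (1/1) × 0.6968 = 0.6968 mol
V = nRT/P = 0.6968 × 8.314 × 753 / 2250 = 1.939 L

1.94 L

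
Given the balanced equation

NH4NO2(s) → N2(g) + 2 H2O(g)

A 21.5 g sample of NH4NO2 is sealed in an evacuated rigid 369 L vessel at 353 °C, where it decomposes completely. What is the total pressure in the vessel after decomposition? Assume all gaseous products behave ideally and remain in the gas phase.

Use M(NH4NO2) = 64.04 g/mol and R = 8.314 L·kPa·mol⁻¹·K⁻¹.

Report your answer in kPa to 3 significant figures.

14.2 kPa

n(NH4NO2) = 21.5 / 64.04 = 0.3357 mol
n(gas produced) = (3/1) × 0.3357 = 1.007 mol
P = nRT/V = 1.007 × 8.314 × 626.15 / 369 = 14.21 kPa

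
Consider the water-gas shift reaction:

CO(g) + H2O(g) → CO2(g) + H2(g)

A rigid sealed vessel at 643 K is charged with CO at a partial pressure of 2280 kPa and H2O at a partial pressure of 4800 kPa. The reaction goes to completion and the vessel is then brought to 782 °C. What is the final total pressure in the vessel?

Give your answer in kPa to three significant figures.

11600 kPa

With V and T fixed, P_i ∝ n_i, so the mole ratios apply directly to partial pressures at 643 K.
P(H2O) required for 2280 kPa of CO = (1/1) × 2280 = 2280 kPa; available 4800 kPa, so CO is limiting.
P(H2O) remaining = 4800 − (1/1) × 2280 = 2520 kPa
P(gaseous products) = (1+1)/1 × 2280 = 4560 kPa
P_total at 643 K = 2520 + 4560 = 7080 kPa
Scaling to 782 °C: P = 7080 × 1055.15/643 = 11620 kPa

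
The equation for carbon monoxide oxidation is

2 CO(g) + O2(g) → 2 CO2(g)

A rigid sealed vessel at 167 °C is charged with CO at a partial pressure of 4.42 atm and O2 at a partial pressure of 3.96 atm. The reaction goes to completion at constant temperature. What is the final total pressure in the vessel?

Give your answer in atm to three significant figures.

At constant V, partial pressures at 167 °C are proportional to moles, so apply stoichiometry directly to pressures.
P(O2) required for 4.42 atm of CO = (1/2) × 4.42 = 2.210 atm; available 3.96 atm, so CO is limiting.
P(O2) remaining = 3.96 − (1/2) × 4.42 = 1.750 atm
P(gaseous products) = (2)/2 × 4.42 = 4.420 atm
P_total at 167 °C = 1.750 + 4.420 = 6.170 atm

6.17 atm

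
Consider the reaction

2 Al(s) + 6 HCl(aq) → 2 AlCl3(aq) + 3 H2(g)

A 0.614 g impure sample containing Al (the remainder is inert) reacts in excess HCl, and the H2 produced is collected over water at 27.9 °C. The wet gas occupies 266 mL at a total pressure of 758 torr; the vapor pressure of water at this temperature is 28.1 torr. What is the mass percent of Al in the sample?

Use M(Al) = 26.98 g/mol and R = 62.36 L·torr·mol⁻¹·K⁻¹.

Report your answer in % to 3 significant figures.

30.3 %

P(H2) = 758 − 28.1 = 729.9 torr
n(H2) = PV/RT = (729.9 × 0.2660) / (62.36 × 301.05) = 0.01034 mol
n(Al) = (2/3) × 0.01034 = 0.006893 mol
m(Al) = 0.006893 × 26.98 = 0.1860 g
%Al = 0.1860 / 0.614 × 100 = 30.29%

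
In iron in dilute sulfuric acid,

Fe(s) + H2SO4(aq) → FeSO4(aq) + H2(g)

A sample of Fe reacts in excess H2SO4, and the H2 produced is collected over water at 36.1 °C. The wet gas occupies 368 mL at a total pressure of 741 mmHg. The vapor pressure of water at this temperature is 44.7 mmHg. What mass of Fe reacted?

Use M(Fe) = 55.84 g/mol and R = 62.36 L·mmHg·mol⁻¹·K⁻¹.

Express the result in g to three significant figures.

P(H2) = 741 − 44.7 = 696.3 mmHg
n(H2) = PV/RT = (696.3 × 0.3680) / (62.36 × 309.25) = 0.01329 mol
n(Fe) = (1/1) × 0.01329 = 0.01329 mol
m(Fe) = 0.01329 × 55.84 = 0.7421 g

0.742 g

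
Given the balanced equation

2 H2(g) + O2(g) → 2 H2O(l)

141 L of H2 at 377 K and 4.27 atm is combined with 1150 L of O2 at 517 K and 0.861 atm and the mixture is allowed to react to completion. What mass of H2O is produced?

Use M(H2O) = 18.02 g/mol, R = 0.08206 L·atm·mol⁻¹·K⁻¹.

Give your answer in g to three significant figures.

351 g

n(H2) = PV/RT = (4.27 × 141) / (0.08206 × 377) = 19.46 mol
n(O2) = PV/RT = (0.861 × 1150) / (0.08206 × 517) = 23.34 mol
For 19.46 mol H2, stoichiometry requires (1/2) × 19.46 = 9.730 mol O2; 23.34 mol is available, so H2 is limiting.
n(H2O) = (2/2) × 19.46 = 19.46 mol
m(H2O) = 19.46 × 18.02 = 350.7 g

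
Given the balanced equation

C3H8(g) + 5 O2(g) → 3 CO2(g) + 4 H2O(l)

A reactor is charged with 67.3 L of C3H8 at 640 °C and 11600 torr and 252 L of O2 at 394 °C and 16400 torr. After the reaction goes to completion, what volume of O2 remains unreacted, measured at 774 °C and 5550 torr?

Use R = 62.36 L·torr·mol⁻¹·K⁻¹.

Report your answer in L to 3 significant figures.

362 L

n(C3H8) = PV/RT = (11600 × 67.3) / (62.36 × 913.15) = 13.71 mol
n(O2) = PV/RT = (16400 × 252) / (62.36 × 667.15) = 99.34 mol
For 13.71 mol C3H8, stoichiometry requires (5/1) × 13.71 = 68.55 mol O2; 99.34 mol is available, so C3H8 is limiting.
n(O2) consumed = (5/1) × 13.71 = 68.55 mol; remaining = 99.34 − 68.55 = 30.79 mol
V(O2) = nRT/P = 30.79 × 62.36 × 1047.15 / 5550 = 362.3 L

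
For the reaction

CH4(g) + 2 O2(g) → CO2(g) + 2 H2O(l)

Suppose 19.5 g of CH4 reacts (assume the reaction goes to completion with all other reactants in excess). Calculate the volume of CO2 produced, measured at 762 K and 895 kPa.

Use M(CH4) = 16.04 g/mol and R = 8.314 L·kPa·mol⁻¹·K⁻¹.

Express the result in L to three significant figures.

8.61 L

n(CH4) = 19.50 / 16.04 = 1.216 mol
n(CO2) = (1/1) × 1.216 = 1.216 mol
V = nRT/P = 1.216 × 8.314 × 762 / 895 = 8.607 L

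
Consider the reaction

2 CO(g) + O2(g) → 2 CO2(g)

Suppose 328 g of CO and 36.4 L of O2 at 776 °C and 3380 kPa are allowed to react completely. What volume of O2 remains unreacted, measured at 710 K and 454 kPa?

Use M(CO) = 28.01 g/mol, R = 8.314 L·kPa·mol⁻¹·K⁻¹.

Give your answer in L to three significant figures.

n(CO) = 328 / 28.01 = 11.71 mol
n(O2) = PV/RT = (3380 × 36.4) / (8.314 × 1049.15) = 14.10 mol
For 11.71 mol CO, stoichiometry requires (1/2) × 11.71 = 5.855 mol O2; 14.10 mol is available, so CO is limiting.
n(O2) consumed = (1/2) × 11.71 = 5.855 mol; remaining = 14.10 − 5.855 = 8.245 mol
V(O2) = nRT/P = 8.245 × 8.314 × 710 / 454 = 107.2 L

107 L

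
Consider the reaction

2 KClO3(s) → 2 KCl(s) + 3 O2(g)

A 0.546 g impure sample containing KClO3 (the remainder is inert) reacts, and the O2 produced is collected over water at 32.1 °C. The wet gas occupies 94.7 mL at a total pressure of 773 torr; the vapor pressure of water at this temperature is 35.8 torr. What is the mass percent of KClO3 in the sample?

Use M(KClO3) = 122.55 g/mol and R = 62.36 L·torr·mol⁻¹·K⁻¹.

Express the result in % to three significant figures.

54.9 %

P(O2) = 773 − 35.8 = 737.2 torr
n(O2) = PV/RT = (737.2 × 0.09470) / (62.36 × 305.25) = 0.003668 mol
n(KClO3) = (2/3) × 0.003668 = 0.002445 mol
m(KClO3) = 0.002445 × 122.55 = 0.2996 g
%KClO3 = 0.2996 / 0.546 × 100 = 54.87%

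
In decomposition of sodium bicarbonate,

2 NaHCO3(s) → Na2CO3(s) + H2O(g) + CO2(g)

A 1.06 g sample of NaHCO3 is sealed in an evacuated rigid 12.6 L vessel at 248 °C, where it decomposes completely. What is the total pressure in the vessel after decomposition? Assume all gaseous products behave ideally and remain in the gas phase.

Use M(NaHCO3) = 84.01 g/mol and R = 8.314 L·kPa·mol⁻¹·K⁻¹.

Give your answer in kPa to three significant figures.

4.34 kPa

n(NaHCO3) = 1.06 / 84.01 = 0.01262 mol
n(gas produced) = (2/2) × 0.01262 = 0.01262 mol
P = nRT/V = 0.01262 × 8.314 × 521.15 / 12.6 = 4.340 kPa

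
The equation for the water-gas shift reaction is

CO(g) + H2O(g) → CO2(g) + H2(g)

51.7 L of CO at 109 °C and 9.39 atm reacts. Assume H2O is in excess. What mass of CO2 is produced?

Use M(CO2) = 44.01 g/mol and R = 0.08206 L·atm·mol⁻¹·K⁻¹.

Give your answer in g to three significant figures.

681 g

n(CO) = PV/RT = (9.39 × 51.7) / (0.08206 × 382.15) = 15.48 mol
n(CO2) = (1/1) × 15.48 = 15.48 mol
m(CO2) = 15.48 × 44.01 = 681.3 g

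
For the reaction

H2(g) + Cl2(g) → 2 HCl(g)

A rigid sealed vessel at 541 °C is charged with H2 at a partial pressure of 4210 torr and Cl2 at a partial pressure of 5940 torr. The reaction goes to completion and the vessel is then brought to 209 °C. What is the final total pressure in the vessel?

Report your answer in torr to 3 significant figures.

Because the vessel is rigid and T is held at 541 °C, work the stoichiometry in partial pressures (P_i = n_iRT/V).
P(Cl2) required for 4210 torr of H2 = (1/1) × 4210 = 4210 torr; available 5940 torr, so H2 is limiting.
P(Cl2) remaining = 5940 − (1/1) × 4210 = 1730 torr
P(gaseous products) = (2)/1 × 4210 = 8420 torr
P_total at 541 °C = 1730 + 8420 = 10150 torr
Scaling to 209 °C: P = 10150 × 482.15/814.15 = 6011 torr

6010 torr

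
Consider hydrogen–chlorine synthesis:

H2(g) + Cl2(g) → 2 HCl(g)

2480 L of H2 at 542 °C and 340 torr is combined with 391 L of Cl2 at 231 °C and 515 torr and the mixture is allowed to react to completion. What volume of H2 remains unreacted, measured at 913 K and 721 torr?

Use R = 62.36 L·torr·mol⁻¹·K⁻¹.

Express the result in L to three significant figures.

804 L

n(H2) = PV/RT = (340 × 2480) / (62.36 × 815.15) = 16.59 mol
n(Cl2) = PV/RT = (515 × 391) / (62.36 × 504.15) = 6.405 mol
For 16.59 mol H2, stoichiometry requires (1/1) × 16.59 = 16.59 mol Cl2; 6.405 mol is available, so Cl2 is limiting.
n(H2) consumed = (1/1) × 6.405 = 6.405 mol; remaining = 16.59 − 6.405 = 10.18 mol
V(H2) = nRT/P = 10.18 × 62.36 × 913 / 721 = 803.9 L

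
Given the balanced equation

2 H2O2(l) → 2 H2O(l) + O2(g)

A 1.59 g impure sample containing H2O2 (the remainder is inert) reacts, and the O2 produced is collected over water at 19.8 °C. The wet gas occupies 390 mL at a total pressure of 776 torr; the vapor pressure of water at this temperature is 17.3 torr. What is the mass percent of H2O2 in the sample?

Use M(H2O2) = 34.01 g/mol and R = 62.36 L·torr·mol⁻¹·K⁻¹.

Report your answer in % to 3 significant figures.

P(O2) = 776 − 17.3 = 758.7 torr
n(O2) = PV/RT = (758.7 × 0.3900) / (62.36 × 292.95) = 0.01620 mol
n(H2O2) = (2/1) × 0.01620 = 0.03240 mol
m(H2O2) = 0.03240 × 34.01 = 1.102 g
%H2O2 = 1.102 / 1.59 × 100 = 69.31%

69.3 %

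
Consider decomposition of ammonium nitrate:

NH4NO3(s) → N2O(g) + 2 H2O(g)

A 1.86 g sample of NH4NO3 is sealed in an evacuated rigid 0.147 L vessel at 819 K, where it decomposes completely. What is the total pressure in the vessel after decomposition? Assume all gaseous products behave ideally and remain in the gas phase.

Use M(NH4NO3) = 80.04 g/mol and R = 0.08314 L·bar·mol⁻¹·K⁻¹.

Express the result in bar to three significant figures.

32.3 bar

n(NH4NO3) = 1.86 / 80.04 = 0.02324 mol
n(gas produced) = (3/1) × 0.02324 = 0.06972 mol
P = nRT/V = 0.06972 × 0.08314 × 819 / 0.147 = 32.29 bar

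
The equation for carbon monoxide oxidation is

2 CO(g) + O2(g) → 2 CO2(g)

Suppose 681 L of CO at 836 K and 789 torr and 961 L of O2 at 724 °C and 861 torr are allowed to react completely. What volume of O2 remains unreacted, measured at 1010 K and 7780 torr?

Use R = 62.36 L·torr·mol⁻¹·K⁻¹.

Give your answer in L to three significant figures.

66.0 L

n(CO) = PV/RT = (789 × 681) / (62.36 × 836) = 10.31 mol
n(O2) = PV/RT = (861 × 961) / (62.36 × 997.15) = 13.31 mol
For 10.31 mol CO, stoichiometry requires (1/2) × 10.31 = 5.155 mol O2; 13.31 mol is available, so CO is limiting.
n(O2) consumed = (1/2) × 10.31 = 5.155 mol; remaining = 13.31 − 5.155 = 8.155 mol
V(O2) = nRT/P = 8.155 × 62.36 × 1010 / 7780 = 66.02 L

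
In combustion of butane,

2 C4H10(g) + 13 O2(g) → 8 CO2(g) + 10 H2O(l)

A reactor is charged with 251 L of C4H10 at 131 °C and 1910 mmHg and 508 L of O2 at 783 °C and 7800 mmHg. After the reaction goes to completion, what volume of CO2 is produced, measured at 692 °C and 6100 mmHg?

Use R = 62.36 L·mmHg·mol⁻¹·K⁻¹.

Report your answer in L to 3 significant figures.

365 L

n(C4H10) = PV/RT = (1910 × 251) / (62.36 × 404.15) = 19.02 mol
n(O2) = PV/RT = (7800 × 508) / (62.36 × 1056.15) = 60.16 mol
For 19.02 mol C4H10, stoichiometry requires (13/2) × 19.02 = 123.6 mol O2; 60.16 mol is available, so O2 is limiting.
n(CO2) = (8/13) × 60.16 = 37.02 mol
V(CO2) = nRT/P = 37.02 × 62.36 × 965.15 / 6100 = 365.3 L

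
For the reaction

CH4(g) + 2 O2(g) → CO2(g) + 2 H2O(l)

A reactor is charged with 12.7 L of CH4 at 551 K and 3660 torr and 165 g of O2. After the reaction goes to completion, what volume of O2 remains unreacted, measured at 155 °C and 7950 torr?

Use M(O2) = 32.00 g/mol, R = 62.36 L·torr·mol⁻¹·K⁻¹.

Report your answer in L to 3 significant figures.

8.23 L

n(CH4) = PV/RT = (3660 × 12.7) / (62.36 × 551) = 1.353 mol
n(O2) = 165 / 32.00 = 5.156 mol
For 1.353 mol CH4, stoichiometry requires (2/1) × 1.353 = 2.706 mol O2; 5.156 mol is available, so CH4 is limiting.
n(O2) consumed = (2/1) × 1.353 = 2.706 mol; remaining = 5.156 − 2.706 = 2.450 mol
V(O2) = nRT/P = 2.450 × 62.36 × 428.15 / 7950 = 8.228 L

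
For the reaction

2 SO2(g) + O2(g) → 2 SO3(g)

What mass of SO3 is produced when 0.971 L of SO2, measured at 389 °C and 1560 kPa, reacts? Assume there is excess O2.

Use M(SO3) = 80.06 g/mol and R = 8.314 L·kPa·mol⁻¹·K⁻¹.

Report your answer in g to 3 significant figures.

22.0 g

n(SO2) = PV/RT = (1560 × 0.971) / (8.314 × 662.15) = 0.2752 mol
n(SO3) = (2/2) × 0.2752 = 0.2752 mol
m(SO3) = 0.2752 × 80.06 = 22.03 g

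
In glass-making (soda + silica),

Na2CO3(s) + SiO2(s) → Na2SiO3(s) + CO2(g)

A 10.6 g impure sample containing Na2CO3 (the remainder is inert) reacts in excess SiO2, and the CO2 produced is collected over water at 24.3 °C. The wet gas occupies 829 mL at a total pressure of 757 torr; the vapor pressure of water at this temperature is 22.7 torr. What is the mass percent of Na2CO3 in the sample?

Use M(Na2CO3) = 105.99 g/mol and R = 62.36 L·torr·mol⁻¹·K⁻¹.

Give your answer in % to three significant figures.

P(CO2) = 757 − 22.7 = 734.3 torr
n(CO2) = PV/RT = (734.3 × 0.8290) / (62.36 × 297.45) = 0.03282 mol
n(Na2CO3) = (1/1) × 0.03282 = 0.03282 mol
m(Na2CO3) = 0.03282 × 105.99 = 3.479 g
%Na2CO3 = 3.479 / 10.6 × 100 = 32.82%

32.8 %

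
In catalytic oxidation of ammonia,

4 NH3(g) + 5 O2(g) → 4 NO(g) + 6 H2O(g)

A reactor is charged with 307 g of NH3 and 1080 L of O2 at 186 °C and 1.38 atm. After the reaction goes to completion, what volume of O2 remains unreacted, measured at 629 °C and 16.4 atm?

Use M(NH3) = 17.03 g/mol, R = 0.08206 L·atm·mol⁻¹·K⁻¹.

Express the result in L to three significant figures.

76.8 L

n(NH3) = 307 / 17.03 = 18.03 mol
n(O2) = PV/RT = (1.38 × 1080) / (0.08206 × 459.15) = 39.56 mol
For 18.03 mol NH3, stoichiometry requires (5/4) × 18.03 = 22.54 mol O2; 39.56 mol is available, so NH3 is limiting.
n(O2) consumed = (5/4) × 18.03 = 22.54 mol; remaining = 39.56 − 22.54 = 17.02 mol
V(O2) = nRT/P = 17.02 × 0.08206 × 902.15 / 16.4 = 76.83 L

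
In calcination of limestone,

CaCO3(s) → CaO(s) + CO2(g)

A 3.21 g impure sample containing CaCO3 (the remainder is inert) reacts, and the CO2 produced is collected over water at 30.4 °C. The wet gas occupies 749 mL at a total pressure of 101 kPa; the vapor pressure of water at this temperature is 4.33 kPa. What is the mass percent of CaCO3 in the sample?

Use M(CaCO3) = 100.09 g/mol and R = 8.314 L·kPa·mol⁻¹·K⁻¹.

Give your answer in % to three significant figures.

P(CO2) = 101 − 4.33 = 96.67 kPa
n(CO2) = PV/RT = (96.67 × 0.7490) / (8.314 × 303.55) = 0.02869 mol
n(CaCO3) = (1/1) × 0.02869 = 0.02869 mol
m(CaCO3) = 0.02869 × 100.09 = 2.872 g
%CaCO3 = 2.872 / 3.21 × 100 = 89.47%

89.5 %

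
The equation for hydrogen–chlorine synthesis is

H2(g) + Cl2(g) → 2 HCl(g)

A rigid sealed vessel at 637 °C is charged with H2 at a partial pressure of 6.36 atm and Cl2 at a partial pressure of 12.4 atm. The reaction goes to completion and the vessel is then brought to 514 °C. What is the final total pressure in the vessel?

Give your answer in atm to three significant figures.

16.2 atm

At constant V, partial pressures at 637 °C are proportional to moles, so apply stoichiometry directly to pressures.
P(Cl2) required for 6.36 atm of H2 = (1/1) × 6.36 = 6.360 atm; available 12.4 atm, so H2 is limiting.
P(Cl2) remaining = 12.4 − (1/1) × 6.36 = 6.040 atm
P(gaseous products) = (2)/1 × 6.36 = 12.72 atm
P_total at 637 °C = 6.040 + 12.72 = 18.76 atm
Scaling to 514 °C: P = 18.76 × 787.15/910.15 = 16.22 atm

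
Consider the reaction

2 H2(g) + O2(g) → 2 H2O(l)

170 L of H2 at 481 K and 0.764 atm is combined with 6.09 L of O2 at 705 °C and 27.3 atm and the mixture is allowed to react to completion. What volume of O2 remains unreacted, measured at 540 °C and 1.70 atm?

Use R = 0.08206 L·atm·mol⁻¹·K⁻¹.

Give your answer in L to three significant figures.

16.7 L

n(H2) = PV/RT = (0.764 × 170) / (0.08206 × 481) = 3.291 mol
n(O2) = PV/RT = (27.3 × 6.09) / (0.08206 × 978.15) = 2.071 mol
For 3.291 mol H2, stoichiometry requires (1/2) × 3.291 = 1.645 mol O2; 2.071 mol is available, so H2 is limiting.
n(O2) consumed = (1/2) × 3.291 = 1.645 mol; remaining = 2.071 − 1.645 = 0.4260 mol
V(O2) = nRT/P = 0.4260 × 0.08206 × 813.15 / 1.70 = 16.72 L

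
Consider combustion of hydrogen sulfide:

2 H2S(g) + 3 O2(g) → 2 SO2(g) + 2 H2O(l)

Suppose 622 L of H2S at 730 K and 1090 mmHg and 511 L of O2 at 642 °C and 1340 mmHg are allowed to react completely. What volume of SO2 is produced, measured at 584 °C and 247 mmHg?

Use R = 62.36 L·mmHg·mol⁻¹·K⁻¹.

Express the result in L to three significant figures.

1730 L

n(H2S) = PV/RT = (1090 × 622) / (62.36 × 730) = 14.89 mol
n(O2) = PV/RT = (1340 × 511) / (62.36 × 915.15) = 12.00 mol
For 14.89 mol H2S, stoichiometry requires (3/2) × 14.89 = 22.34 mol O2; 12.00 mol is available, so O2 is limiting.
n(SO2) = (2/3) × 12.00 = 8.000 mol
V(SO2) = nRT/P = 8.000 × 62.36 × 857.15 / 247 = 1731 L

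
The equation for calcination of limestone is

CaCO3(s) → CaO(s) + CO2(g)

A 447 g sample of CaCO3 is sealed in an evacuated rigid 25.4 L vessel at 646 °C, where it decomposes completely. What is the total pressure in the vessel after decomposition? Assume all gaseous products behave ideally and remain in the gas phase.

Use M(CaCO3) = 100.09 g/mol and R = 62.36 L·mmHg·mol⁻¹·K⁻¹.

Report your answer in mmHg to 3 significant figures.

n(CaCO3) = 447 / 100.09 = 4.466 mol
n(gas produced) = (1/1) × 4.466 = 4.466 mol
P = nRT/V = 4.466 × 62.36 × 919.15 / 25.4 = 10080 mmHg

10100 mmHg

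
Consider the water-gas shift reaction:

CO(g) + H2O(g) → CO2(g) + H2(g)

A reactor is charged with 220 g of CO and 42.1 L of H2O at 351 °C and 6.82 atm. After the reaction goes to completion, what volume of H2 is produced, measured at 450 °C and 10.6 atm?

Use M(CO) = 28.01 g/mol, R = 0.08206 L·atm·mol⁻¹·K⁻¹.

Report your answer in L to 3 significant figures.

n(CO) = 220 / 28.01 = 7.854 mol
n(H2O) = PV/RT = (6.82 × 42.1) / (0.08206 × 624.15) = 5.606 mol
For 7.854 mol CO, stoichiometry requires (1/1) × 7.854 = 7.854 mol H2O; 5.606 mol is available, so H2O is limiting.
n(H2) = (1/1) × 5.606 = 5.606 mol
V(H2) = nRT/P = 5.606 × 0.08206 × 723.15 / 10.6 = 31.38 L

31.4 L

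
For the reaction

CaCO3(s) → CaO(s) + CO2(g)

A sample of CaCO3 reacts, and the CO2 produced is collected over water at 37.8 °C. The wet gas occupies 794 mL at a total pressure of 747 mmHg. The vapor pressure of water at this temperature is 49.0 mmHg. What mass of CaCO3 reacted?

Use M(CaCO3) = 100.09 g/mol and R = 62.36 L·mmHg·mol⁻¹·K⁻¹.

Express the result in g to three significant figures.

P(CO2) = 747 − 49.0 = 698.0 mmHg
n(CO2) = PV/RT = (698.0 × 0.7940) / (62.36 × 310.95) = 0.02858 mol
n(CaCO3) = (1/1) × 0.02858 = 0.02858 mol
m(CaCO3) = 0.02858 × 100.09 = 2.861 g

2.86 g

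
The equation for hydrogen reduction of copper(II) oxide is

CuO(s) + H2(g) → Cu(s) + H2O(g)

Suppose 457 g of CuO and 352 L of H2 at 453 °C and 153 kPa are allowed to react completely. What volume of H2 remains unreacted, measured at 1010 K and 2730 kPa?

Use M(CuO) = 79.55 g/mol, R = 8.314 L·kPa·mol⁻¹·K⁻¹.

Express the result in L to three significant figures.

9.77 L

n(CuO) = 457 / 79.55 = 5.745 mol
n(H2) = PV/RT = (153 × 352) / (8.314 × 726.15) = 8.921 mol
For 5.745 mol CuO, stoichiometry requires (1/1) × 5.745 = 5.745 mol H2; 8.921 mol is available, so CuO is limiting.
n(H2) consumed = (1/1) × 5.745 = 5.745 mol; remaining = 8.921 − 5.745 = 3.176 mol
V(H2) = nRT/P = 3.176 × 8.314 × 1010 / 2730 = 9.769 L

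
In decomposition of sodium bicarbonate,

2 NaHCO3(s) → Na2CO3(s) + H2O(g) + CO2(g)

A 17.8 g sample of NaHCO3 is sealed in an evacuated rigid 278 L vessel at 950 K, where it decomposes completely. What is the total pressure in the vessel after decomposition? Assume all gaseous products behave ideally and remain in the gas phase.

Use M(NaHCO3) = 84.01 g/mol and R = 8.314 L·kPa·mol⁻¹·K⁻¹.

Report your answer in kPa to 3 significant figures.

n(NaHCO3) = 17.8 / 84.01 = 0.2119 mol
n(gas produced) = (2/2) × 0.2119 = 0.2119 mol
P = nRT/V = 0.2119 × 8.314 × 950 / 278 = 6.020 kPa

6.02 kPa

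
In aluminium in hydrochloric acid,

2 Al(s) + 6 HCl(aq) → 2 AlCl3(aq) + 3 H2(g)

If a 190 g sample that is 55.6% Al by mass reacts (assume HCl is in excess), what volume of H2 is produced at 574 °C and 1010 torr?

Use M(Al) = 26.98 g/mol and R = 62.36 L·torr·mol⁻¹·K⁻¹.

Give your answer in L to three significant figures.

mass of Al = 190 × 55.6/100 = 105.6 g
n(Al) = 105.6 / 26.98 = 3.914 mol
n(H2) = (3/2) × 3.914 = 5.871 mol
V = nRT/P = 5.871 × 62.36 × 847.15 / 1010 = 307.1 L

307 L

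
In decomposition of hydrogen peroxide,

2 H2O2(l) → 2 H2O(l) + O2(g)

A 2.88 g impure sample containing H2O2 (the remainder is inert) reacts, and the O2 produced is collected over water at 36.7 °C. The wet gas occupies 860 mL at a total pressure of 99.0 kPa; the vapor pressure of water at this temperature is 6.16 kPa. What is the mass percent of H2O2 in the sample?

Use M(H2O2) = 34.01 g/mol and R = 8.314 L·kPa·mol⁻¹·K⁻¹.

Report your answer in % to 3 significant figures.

73.2 %

P(O2) = 99.0 − 6.16 = 92.84 kPa
n(O2) = PV/RT = (92.84 × 0.8600) / (8.314 × 309.85) = 0.03099 mol
n(H2O2) = (2/1) × 0.03099 = 0.06198 mol
m(H2O2) = 0.06198 × 34.01 = 2.108 g
%H2O2 = 2.108 / 2.88 × 100 = 73.19%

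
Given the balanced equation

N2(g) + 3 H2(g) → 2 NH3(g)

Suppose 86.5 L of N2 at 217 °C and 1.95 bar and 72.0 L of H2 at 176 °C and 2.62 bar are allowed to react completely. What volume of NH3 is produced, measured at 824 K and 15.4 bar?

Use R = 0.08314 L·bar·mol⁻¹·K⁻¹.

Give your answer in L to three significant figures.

15.0 L

n(N2) = PV/RT = (1.95 × 86.5) / (0.08314 × 490.15) = 4.139 mol
n(H2) = PV/RT = (2.62 × 72.0) / (0.08314 × 449.15) = 5.052 mol
For 4.139 mol N2, stoichiometry requires (3/1) × 4.139 = 12.42 mol H2; 5.052 mol is available, so H2 is limiting.
n(NH3) = (2/3) × 5.052 = 3.368 mol
V(NH3) = nRT/P = 3.368 × 0.08314 × 824 / 15.4 = 14.98 L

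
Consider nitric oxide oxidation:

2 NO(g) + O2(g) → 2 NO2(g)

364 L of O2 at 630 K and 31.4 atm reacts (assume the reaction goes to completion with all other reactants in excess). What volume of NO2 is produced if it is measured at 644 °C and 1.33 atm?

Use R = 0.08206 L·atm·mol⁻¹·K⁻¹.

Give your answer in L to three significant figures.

25000 L

n(O2) = PV/RT = (31.4 × 364) / (0.08206 × 630) = 221.1 mol
n(NO2) = (2/1) × 221.1 = 442.2 mol
V = nRT/P = 442.2 × 0.08206 × 917.15 / 1.33 = 25020 L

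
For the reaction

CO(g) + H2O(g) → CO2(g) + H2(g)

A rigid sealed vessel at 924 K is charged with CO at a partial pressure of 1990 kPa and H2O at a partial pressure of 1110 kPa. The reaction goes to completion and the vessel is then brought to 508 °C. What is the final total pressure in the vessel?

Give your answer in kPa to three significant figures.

At constant V, partial pressures at 924 K are proportional to moles, so apply stoichiometry directly to pressures.
P(H2O) required for 1990 kPa of CO = (1/1) × 1990 = 1990 kPa; available 1110 kPa, so H2O is limiting.
P(CO) remaining = 1990 − (1/1) × 1110 = 880.0 kPa
P(gaseous products) = (1+1)/1 × 1110 = 2220 kPa
P_total at 924 K = 880.0 + 2220 = 3100 kPa
Scaling to 508 °C: P = 3100 × 781.15/924 = 2621 kPa

2620 kPa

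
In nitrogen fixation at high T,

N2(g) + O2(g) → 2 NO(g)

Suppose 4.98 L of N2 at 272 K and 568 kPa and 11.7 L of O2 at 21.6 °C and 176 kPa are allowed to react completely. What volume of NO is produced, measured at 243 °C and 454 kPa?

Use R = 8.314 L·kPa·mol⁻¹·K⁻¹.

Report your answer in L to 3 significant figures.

n(N2) = PV/RT = (568 × 4.98) / (8.314 × 272) = 1.251 mol
n(O2) = PV/RT = (176 × 11.7) / (8.314 × 294.75) = 0.8403 mol
For 1.251 mol N2, stoichiometry requires (1/1) × 1.251 = 1.251 mol O2; 0.8403 mol is available, so O2 is limiting.
n(NO) = (2/1) × 0.8403 = 1.681 mol
V(NO) = nRT/P = 1.681 × 8.314 × 516.15 / 454 = 15.89 L

15.9 L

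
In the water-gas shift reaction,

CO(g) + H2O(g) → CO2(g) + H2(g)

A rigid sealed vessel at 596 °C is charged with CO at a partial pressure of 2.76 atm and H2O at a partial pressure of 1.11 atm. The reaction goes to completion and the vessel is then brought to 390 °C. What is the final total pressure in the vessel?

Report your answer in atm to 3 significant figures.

Because the vessel is rigid and T is held at 596 °C, work the stoichiometry in partial pressures (P_i = n_iRT/V).
P(H2O) required for 2.76 atm of CO = (1/1) × 2.76 = 2.760 atm; available 1.11 atm, so H2O is limiting.
P(CO) remaining = 2.76 − (1/1) × 1.11 = 1.650 atm
P(gaseous products) = (1+1)/1 × 1.11 = 2.220 atm
P_total at 596 °C = 1.650 + 2.220 = 3.870 atm
Scaling to 390 °C: P = 3.870 × 663.15/869.15 = 2.953 atm

2.95 atm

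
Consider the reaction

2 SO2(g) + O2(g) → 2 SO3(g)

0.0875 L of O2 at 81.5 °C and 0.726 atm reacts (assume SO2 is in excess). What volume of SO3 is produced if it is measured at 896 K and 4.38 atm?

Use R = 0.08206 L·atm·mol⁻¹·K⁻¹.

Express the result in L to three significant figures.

n(O2) = PV/RT = (0.726 × 0.0875) / (0.08206 × 354.65) = 0.002183 mol
n(SO3) = (2/1) × 0.002183 = 0.004366 mol
V = nRT/P = 0.004366 × 0.08206 × 896 / 4.38 = 0.07329 L

0.0733 L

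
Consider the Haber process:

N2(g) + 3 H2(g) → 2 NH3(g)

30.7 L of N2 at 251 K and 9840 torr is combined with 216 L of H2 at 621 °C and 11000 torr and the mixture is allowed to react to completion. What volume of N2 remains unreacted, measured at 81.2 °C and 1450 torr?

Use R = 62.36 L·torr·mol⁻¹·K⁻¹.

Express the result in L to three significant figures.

n(N2) = PV/RT = (9840 × 30.7) / (62.36 × 251) = 19.30 mol
n(H2) = PV/RT = (11000 × 216) / (62.36 × 894.15) = 42.61 mol
For 19.30 mol N2, stoichiometry requires (3/1) × 19.30 = 57.90 mol H2; 42.61 mol is available, so H2 is limiting.
n(N2) consumed = (1/3) × 42.61 = 14.20 mol; remaining = 19.30 − 14.20 = 5.100 mol
V(N2) = nRT/P = 5.100 × 62.36 × 354.35 / 1450 = 77.72 L

77.7 L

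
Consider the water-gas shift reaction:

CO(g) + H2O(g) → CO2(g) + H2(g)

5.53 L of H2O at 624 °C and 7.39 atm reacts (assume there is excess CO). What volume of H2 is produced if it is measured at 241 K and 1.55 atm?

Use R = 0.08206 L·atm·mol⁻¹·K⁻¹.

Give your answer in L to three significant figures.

7.08 L

n(H2O) = PV/RT = (7.39 × 5.53) / (0.08206 × 897.15) = 0.5551 mol
n(H2) = (1/1) × 0.5551 = 0.5551 mol
V = nRT/P = 0.5551 × 0.08206 × 241 / 1.55 = 7.083 L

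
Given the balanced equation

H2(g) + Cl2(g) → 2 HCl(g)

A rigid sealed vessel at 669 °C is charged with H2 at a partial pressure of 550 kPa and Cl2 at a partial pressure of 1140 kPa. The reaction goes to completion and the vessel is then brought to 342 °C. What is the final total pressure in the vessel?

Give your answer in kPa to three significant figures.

Because the vessel is rigid and T is held at 669 °C, work the stoichiometry in partial pressures (P_i = n_iRT/V).
P(Cl2) required for 550 kPa of H2 = (1/1) × 550 = 550.0 kPa; available 1140 kPa, so H2 is limiting.
P(Cl2) remaining = 1140 − (1/1) × 550 = 590.0 kPa
P(gaseous products) = (2)/1 × 550 = 1100 kPa
P_total at 669 °C = 590.0 + 1100 = 1690 kPa
Scaling to 342 °C: P = 1690 × 615.15/942.15 = 1103 kPa

1100 kPa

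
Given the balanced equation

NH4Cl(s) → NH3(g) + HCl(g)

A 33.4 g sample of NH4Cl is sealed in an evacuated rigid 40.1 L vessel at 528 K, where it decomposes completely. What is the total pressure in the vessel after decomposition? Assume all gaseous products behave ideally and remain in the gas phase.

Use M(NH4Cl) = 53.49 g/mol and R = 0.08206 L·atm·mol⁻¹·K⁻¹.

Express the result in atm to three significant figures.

n(NH4Cl) = 33.4 / 53.49 = 0.6244 mol
n(gas produced) = (2/1) × 0.6244 = 1.249 mol
P = nRT/V = 1.249 × 0.08206 × 528 / 40.1 = 1.350 atm

1.35 atm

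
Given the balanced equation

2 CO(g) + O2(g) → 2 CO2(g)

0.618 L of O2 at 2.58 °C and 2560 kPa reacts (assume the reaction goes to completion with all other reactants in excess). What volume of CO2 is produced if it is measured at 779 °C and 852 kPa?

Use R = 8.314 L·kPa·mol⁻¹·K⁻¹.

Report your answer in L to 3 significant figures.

14.2 L

n(O2) = PV/RT = (2560 × 0.618) / (8.314 × 275.73) = 0.6901 mol
n(CO2) = (2/1) × 0.6901 = 1.380 mol
V = nRT/P = 1.380 × 8.314 × 1052.15 / 852 = 14.17 L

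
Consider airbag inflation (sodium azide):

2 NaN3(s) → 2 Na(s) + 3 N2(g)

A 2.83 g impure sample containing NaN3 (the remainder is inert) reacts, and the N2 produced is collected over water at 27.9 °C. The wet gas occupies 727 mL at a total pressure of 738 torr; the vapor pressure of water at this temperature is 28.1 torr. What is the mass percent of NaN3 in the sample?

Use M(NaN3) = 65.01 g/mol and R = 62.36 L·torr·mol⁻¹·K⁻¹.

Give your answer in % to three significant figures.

P(N2) = 738 − 28.1 = 709.9 torr
n(N2) = PV/RT = (709.9 × 0.7270) / (62.36 × 301.05) = 0.02749 mol
n(NaN3) = (2/3) × 0.02749 = 0.01833 mol
m(NaN3) = 0.01833 × 65.01 = 1.192 g
%NaN3 = 1.192 / 2.83 × 100 = 42.12%

42.1 %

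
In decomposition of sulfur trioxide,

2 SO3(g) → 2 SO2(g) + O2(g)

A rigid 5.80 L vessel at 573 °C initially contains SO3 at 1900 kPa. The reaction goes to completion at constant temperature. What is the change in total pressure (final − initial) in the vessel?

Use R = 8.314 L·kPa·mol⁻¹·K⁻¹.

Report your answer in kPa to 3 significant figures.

Since T and V are fixed, P_final/P_initial = n_final/n_initial = 3/2.
P_final = (3/2) × 1900 = 2850 kPa; ΔP = 2850 − 1900 = 950.0 kPa

950 kPa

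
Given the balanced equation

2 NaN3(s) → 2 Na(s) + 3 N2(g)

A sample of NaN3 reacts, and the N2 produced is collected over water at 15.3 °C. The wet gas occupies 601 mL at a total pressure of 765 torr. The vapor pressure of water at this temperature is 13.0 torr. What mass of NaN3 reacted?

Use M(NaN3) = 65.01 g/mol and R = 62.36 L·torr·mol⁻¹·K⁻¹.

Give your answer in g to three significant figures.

1.09 g

P(N2) = 765 − 13.0 = 752.0 torr
n(N2) = PV/RT = (752.0 × 0.6010) / (62.36 × 288.45) = 0.02513 mol
n(NaN3) = (2/3) × 0.02513 = 0.01675 mol
m(NaN3) = 0.01675 × 65.01 = 1.089 g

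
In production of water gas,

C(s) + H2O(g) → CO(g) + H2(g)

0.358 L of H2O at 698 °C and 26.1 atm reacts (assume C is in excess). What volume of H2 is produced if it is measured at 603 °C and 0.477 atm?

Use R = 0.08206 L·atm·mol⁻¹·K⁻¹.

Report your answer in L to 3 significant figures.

n(H2O) = PV/RT = (26.1 × 0.358) / (0.08206 × 971.15) = 0.1172 mol
n(H2) = (1/1) × 0.1172 = 0.1172 mol
V = nRT/P = 0.1172 × 0.08206 × 876.15 / 0.477 = 17.67 L

17.7 L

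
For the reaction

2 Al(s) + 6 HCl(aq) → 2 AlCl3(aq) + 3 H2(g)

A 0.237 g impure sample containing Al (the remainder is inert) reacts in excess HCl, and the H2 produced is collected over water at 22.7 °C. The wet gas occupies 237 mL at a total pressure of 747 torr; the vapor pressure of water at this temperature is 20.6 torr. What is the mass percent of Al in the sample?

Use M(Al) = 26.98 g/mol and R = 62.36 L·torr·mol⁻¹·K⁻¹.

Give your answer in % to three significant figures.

P(H2) = 747 − 20.6 = 726.4 torr
n(H2) = PV/RT = (726.4 × 0.2370) / (62.36 × 295.85) = 0.009331 mol
n(Al) = (2/3) × 0.009331 = 0.006221 mol
m(Al) = 0.006221 × 26.98 = 0.1678 g
%Al = 0.1678 / 0.237 × 100 = 70.80%

70.8 %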